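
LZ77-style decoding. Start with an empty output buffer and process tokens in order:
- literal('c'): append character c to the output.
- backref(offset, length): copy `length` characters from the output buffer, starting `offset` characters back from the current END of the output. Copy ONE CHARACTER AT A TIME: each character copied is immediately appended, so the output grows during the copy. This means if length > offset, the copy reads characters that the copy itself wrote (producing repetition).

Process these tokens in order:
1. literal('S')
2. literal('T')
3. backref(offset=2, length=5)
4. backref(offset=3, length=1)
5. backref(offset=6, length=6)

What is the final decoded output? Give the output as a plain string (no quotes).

Answer: STSTSTSSSTSTSS

Derivation:
Token 1: literal('S'). Output: "S"
Token 2: literal('T'). Output: "ST"
Token 3: backref(off=2, len=5) (overlapping!). Copied 'STSTS' from pos 0. Output: "STSTSTS"
Token 4: backref(off=3, len=1). Copied 'S' from pos 4. Output: "STSTSTSS"
Token 5: backref(off=6, len=6). Copied 'STSTSS' from pos 2. Output: "STSTSTSSSTSTSS"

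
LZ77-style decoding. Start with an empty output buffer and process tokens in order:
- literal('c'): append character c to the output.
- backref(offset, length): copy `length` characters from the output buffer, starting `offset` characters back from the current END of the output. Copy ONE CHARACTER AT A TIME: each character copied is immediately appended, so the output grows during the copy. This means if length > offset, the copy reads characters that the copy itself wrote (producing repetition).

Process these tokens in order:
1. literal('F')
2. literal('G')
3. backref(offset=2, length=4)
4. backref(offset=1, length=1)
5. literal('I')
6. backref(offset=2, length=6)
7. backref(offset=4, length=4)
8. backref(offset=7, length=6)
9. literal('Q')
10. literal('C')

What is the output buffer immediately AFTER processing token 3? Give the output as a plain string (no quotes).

Answer: FGFGFG

Derivation:
Token 1: literal('F'). Output: "F"
Token 2: literal('G'). Output: "FG"
Token 3: backref(off=2, len=4) (overlapping!). Copied 'FGFG' from pos 0. Output: "FGFGFG"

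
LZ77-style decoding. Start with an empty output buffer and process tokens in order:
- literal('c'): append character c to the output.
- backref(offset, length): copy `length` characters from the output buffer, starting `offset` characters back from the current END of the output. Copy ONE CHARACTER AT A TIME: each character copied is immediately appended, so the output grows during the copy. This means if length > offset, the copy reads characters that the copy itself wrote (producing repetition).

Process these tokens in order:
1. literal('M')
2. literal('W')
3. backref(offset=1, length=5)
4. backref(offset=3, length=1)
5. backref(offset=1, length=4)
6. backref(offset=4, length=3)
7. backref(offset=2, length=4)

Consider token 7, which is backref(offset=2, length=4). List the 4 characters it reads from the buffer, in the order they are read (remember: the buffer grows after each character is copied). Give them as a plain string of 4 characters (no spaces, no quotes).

Token 1: literal('M'). Output: "M"
Token 2: literal('W'). Output: "MW"
Token 3: backref(off=1, len=5) (overlapping!). Copied 'WWWWW' from pos 1. Output: "MWWWWWW"
Token 4: backref(off=3, len=1). Copied 'W' from pos 4. Output: "MWWWWWWW"
Token 5: backref(off=1, len=4) (overlapping!). Copied 'WWWW' from pos 7. Output: "MWWWWWWWWWWW"
Token 6: backref(off=4, len=3). Copied 'WWW' from pos 8. Output: "MWWWWWWWWWWWWWW"
Token 7: backref(off=2, len=4). Buffer before: "MWWWWWWWWWWWWWW" (len 15)
  byte 1: read out[13]='W', append. Buffer now: "MWWWWWWWWWWWWWWW"
  byte 2: read out[14]='W', append. Buffer now: "MWWWWWWWWWWWWWWWW"
  byte 3: read out[15]='W', append. Buffer now: "MWWWWWWWWWWWWWWWWW"
  byte 4: read out[16]='W', append. Buffer now: "MWWWWWWWWWWWWWWWWWW"

Answer: WWWW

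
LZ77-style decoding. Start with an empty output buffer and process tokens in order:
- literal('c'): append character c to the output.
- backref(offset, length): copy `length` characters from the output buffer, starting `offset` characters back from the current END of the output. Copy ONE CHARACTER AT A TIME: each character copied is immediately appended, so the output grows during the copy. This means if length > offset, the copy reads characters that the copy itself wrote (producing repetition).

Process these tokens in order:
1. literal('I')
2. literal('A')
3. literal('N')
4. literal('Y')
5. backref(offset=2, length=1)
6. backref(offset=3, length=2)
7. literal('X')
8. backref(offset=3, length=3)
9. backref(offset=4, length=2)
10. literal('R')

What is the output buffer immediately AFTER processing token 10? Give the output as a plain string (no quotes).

Token 1: literal('I'). Output: "I"
Token 2: literal('A'). Output: "IA"
Token 3: literal('N'). Output: "IAN"
Token 4: literal('Y'). Output: "IANY"
Token 5: backref(off=2, len=1). Copied 'N' from pos 2. Output: "IANYN"
Token 6: backref(off=3, len=2). Copied 'NY' from pos 2. Output: "IANYNNY"
Token 7: literal('X'). Output: "IANYNNYX"
Token 8: backref(off=3, len=3). Copied 'NYX' from pos 5. Output: "IANYNNYXNYX"
Token 9: backref(off=4, len=2). Copied 'XN' from pos 7. Output: "IANYNNYXNYXXN"
Token 10: literal('R'). Output: "IANYNNYXNYXXNR"

Answer: IANYNNYXNYXXNR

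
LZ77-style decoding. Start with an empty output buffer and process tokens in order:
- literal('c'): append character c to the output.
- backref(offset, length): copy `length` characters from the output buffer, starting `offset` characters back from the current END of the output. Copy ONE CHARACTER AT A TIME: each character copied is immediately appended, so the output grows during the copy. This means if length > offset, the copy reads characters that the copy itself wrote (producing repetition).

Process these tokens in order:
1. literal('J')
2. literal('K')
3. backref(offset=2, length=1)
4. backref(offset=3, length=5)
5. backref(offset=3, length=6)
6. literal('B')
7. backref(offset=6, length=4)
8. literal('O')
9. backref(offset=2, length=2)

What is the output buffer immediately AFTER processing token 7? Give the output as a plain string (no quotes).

Answer: JKJJKJJKJJKJJKBJKJJ

Derivation:
Token 1: literal('J'). Output: "J"
Token 2: literal('K'). Output: "JK"
Token 3: backref(off=2, len=1). Copied 'J' from pos 0. Output: "JKJ"
Token 4: backref(off=3, len=5) (overlapping!). Copied 'JKJJK' from pos 0. Output: "JKJJKJJK"
Token 5: backref(off=3, len=6) (overlapping!). Copied 'JJKJJK' from pos 5. Output: "JKJJKJJKJJKJJK"
Token 6: literal('B'). Output: "JKJJKJJKJJKJJKB"
Token 7: backref(off=6, len=4). Copied 'JKJJ' from pos 9. Output: "JKJJKJJKJJKJJKBJKJJ"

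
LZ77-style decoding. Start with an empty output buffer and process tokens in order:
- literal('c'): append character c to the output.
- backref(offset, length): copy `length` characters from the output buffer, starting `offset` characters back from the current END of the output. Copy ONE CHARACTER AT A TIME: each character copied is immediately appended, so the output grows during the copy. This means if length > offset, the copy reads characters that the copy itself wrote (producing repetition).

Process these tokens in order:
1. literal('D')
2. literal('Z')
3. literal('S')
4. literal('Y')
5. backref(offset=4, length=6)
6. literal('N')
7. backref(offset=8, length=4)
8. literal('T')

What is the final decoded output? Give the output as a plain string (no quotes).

Answer: DZSYDZSYDZNYDZST

Derivation:
Token 1: literal('D'). Output: "D"
Token 2: literal('Z'). Output: "DZ"
Token 3: literal('S'). Output: "DZS"
Token 4: literal('Y'). Output: "DZSY"
Token 5: backref(off=4, len=6) (overlapping!). Copied 'DZSYDZ' from pos 0. Output: "DZSYDZSYDZ"
Token 6: literal('N'). Output: "DZSYDZSYDZN"
Token 7: backref(off=8, len=4). Copied 'YDZS' from pos 3. Output: "DZSYDZSYDZNYDZS"
Token 8: literal('T'). Output: "DZSYDZSYDZNYDZST"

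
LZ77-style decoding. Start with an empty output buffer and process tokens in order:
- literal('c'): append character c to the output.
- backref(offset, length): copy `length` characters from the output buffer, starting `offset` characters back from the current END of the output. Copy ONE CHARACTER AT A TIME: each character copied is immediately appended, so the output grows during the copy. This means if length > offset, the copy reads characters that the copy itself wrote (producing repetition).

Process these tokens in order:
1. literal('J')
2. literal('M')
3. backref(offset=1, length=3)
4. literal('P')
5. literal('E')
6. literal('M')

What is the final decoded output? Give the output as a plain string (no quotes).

Token 1: literal('J'). Output: "J"
Token 2: literal('M'). Output: "JM"
Token 3: backref(off=1, len=3) (overlapping!). Copied 'MMM' from pos 1. Output: "JMMMM"
Token 4: literal('P'). Output: "JMMMMP"
Token 5: literal('E'). Output: "JMMMMPE"
Token 6: literal('M'). Output: "JMMMMPEM"

Answer: JMMMMPEM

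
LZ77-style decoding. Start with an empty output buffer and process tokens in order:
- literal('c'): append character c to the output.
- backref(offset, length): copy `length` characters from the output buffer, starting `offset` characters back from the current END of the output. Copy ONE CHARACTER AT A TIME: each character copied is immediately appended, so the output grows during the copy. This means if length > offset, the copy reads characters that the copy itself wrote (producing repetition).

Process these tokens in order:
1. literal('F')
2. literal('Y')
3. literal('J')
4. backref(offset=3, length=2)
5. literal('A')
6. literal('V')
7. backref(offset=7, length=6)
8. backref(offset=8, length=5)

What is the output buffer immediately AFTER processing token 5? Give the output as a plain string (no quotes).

Token 1: literal('F'). Output: "F"
Token 2: literal('Y'). Output: "FY"
Token 3: literal('J'). Output: "FYJ"
Token 4: backref(off=3, len=2). Copied 'FY' from pos 0. Output: "FYJFY"
Token 5: literal('A'). Output: "FYJFYA"

Answer: FYJFYA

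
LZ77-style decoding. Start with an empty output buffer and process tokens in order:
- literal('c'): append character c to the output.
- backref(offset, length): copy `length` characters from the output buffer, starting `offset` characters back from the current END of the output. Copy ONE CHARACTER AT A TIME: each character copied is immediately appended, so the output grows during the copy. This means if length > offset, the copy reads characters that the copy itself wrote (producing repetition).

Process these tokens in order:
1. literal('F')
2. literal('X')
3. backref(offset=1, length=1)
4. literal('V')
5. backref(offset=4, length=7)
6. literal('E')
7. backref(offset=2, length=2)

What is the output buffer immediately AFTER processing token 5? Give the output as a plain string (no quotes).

Answer: FXXVFXXVFXX

Derivation:
Token 1: literal('F'). Output: "F"
Token 2: literal('X'). Output: "FX"
Token 3: backref(off=1, len=1). Copied 'X' from pos 1. Output: "FXX"
Token 4: literal('V'). Output: "FXXV"
Token 5: backref(off=4, len=7) (overlapping!). Copied 'FXXVFXX' from pos 0. Output: "FXXVFXXVFXX"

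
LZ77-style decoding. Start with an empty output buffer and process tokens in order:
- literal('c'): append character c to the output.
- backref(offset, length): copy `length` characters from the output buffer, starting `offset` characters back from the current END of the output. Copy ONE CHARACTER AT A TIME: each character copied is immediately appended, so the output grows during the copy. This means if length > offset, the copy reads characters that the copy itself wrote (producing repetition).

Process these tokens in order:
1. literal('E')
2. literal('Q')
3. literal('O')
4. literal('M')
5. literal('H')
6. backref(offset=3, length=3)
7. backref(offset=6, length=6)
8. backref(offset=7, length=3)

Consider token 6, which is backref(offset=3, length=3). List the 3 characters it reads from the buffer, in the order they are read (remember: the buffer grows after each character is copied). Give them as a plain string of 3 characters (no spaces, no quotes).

Answer: OMH

Derivation:
Token 1: literal('E'). Output: "E"
Token 2: literal('Q'). Output: "EQ"
Token 3: literal('O'). Output: "EQO"
Token 4: literal('M'). Output: "EQOM"
Token 5: literal('H'). Output: "EQOMH"
Token 6: backref(off=3, len=3). Buffer before: "EQOMH" (len 5)
  byte 1: read out[2]='O', append. Buffer now: "EQOMHO"
  byte 2: read out[3]='M', append. Buffer now: "EQOMHOM"
  byte 3: read out[4]='H', append. Buffer now: "EQOMHOMH"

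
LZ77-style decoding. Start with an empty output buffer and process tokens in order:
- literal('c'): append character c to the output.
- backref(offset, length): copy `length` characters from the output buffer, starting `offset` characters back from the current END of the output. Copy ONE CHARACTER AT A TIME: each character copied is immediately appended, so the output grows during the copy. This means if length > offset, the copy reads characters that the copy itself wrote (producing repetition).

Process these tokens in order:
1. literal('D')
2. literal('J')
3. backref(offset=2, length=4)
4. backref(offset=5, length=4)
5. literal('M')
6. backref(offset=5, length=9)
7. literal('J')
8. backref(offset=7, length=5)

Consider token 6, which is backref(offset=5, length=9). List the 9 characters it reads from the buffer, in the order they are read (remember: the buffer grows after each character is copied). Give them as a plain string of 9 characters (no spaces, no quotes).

Token 1: literal('D'). Output: "D"
Token 2: literal('J'). Output: "DJ"
Token 3: backref(off=2, len=4) (overlapping!). Copied 'DJDJ' from pos 0. Output: "DJDJDJ"
Token 4: backref(off=5, len=4). Copied 'JDJD' from pos 1. Output: "DJDJDJJDJD"
Token 5: literal('M'). Output: "DJDJDJJDJDM"
Token 6: backref(off=5, len=9). Buffer before: "DJDJDJJDJDM" (len 11)
  byte 1: read out[6]='J', append. Buffer now: "DJDJDJJDJDMJ"
  byte 2: read out[7]='D', append. Buffer now: "DJDJDJJDJDMJD"
  byte 3: read out[8]='J', append. Buffer now: "DJDJDJJDJDMJDJ"
  byte 4: read out[9]='D', append. Buffer now: "DJDJDJJDJDMJDJD"
  byte 5: read out[10]='M', append. Buffer now: "DJDJDJJDJDMJDJDM"
  byte 6: read out[11]='J', append. Buffer now: "DJDJDJJDJDMJDJDMJ"
  byte 7: read out[12]='D', append. Buffer now: "DJDJDJJDJDMJDJDMJD"
  byte 8: read out[13]='J', append. Buffer now: "DJDJDJJDJDMJDJDMJDJ"
  byte 9: read out[14]='D', append. Buffer now: "DJDJDJJDJDMJDJDMJDJD"

Answer: JDJDMJDJD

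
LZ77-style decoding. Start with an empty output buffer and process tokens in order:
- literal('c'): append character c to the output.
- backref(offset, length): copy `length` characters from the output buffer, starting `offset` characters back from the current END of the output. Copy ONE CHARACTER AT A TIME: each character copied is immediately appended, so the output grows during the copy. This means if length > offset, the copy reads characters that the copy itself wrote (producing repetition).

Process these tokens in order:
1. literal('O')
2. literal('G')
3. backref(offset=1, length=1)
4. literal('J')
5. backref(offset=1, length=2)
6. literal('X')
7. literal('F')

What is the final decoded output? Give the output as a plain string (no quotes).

Token 1: literal('O'). Output: "O"
Token 2: literal('G'). Output: "OG"
Token 3: backref(off=1, len=1). Copied 'G' from pos 1. Output: "OGG"
Token 4: literal('J'). Output: "OGGJ"
Token 5: backref(off=1, len=2) (overlapping!). Copied 'JJ' from pos 3. Output: "OGGJJJ"
Token 6: literal('X'). Output: "OGGJJJX"
Token 7: literal('F'). Output: "OGGJJJXF"

Answer: OGGJJJXF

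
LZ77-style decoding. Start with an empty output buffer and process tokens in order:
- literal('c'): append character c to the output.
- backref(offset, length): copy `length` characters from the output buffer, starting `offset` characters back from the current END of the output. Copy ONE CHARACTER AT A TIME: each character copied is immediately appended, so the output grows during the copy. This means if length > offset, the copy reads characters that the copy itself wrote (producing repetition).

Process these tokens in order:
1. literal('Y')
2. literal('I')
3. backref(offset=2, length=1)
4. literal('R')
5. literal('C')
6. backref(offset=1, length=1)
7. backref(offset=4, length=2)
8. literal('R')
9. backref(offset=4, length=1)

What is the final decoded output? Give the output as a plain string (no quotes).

Answer: YIYRCCYRRC

Derivation:
Token 1: literal('Y'). Output: "Y"
Token 2: literal('I'). Output: "YI"
Token 3: backref(off=2, len=1). Copied 'Y' from pos 0. Output: "YIY"
Token 4: literal('R'). Output: "YIYR"
Token 5: literal('C'). Output: "YIYRC"
Token 6: backref(off=1, len=1). Copied 'C' from pos 4. Output: "YIYRCC"
Token 7: backref(off=4, len=2). Copied 'YR' from pos 2. Output: "YIYRCCYR"
Token 8: literal('R'). Output: "YIYRCCYRR"
Token 9: backref(off=4, len=1). Copied 'C' from pos 5. Output: "YIYRCCYRRC"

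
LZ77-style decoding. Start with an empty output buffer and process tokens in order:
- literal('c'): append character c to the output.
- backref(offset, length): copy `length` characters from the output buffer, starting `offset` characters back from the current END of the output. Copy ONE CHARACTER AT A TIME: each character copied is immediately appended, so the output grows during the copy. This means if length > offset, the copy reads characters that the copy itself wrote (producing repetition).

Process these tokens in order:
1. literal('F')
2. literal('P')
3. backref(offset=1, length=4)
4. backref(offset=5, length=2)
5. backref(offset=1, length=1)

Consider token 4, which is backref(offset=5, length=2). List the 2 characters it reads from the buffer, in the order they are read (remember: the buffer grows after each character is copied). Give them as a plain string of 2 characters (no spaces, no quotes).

Token 1: literal('F'). Output: "F"
Token 2: literal('P'). Output: "FP"
Token 3: backref(off=1, len=4) (overlapping!). Copied 'PPPP' from pos 1. Output: "FPPPPP"
Token 4: backref(off=5, len=2). Buffer before: "FPPPPP" (len 6)
  byte 1: read out[1]='P', append. Buffer now: "FPPPPPP"
  byte 2: read out[2]='P', append. Buffer now: "FPPPPPPP"

Answer: PP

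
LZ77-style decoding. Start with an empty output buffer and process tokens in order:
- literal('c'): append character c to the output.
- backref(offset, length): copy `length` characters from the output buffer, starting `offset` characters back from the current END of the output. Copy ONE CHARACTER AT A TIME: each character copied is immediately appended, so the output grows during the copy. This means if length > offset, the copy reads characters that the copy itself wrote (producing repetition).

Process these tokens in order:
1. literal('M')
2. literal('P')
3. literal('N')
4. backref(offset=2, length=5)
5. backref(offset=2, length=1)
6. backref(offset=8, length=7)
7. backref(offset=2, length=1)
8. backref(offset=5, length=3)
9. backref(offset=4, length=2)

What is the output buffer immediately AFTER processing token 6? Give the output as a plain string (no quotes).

Answer: MPNPNPNPNPNPNPNP

Derivation:
Token 1: literal('M'). Output: "M"
Token 2: literal('P'). Output: "MP"
Token 3: literal('N'). Output: "MPN"
Token 4: backref(off=2, len=5) (overlapping!). Copied 'PNPNP' from pos 1. Output: "MPNPNPNP"
Token 5: backref(off=2, len=1). Copied 'N' from pos 6. Output: "MPNPNPNPN"
Token 6: backref(off=8, len=7). Copied 'PNPNPNP' from pos 1. Output: "MPNPNPNPNPNPNPNP"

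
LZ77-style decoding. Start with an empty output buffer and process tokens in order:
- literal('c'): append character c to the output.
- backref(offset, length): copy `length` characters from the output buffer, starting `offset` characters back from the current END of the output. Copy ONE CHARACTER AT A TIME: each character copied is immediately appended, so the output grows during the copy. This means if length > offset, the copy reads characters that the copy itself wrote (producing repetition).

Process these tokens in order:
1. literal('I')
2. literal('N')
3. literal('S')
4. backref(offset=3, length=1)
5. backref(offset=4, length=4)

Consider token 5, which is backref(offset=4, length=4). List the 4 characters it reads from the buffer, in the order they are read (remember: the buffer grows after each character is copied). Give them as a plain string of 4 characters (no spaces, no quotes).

Answer: INSI

Derivation:
Token 1: literal('I'). Output: "I"
Token 2: literal('N'). Output: "IN"
Token 3: literal('S'). Output: "INS"
Token 4: backref(off=3, len=1). Copied 'I' from pos 0. Output: "INSI"
Token 5: backref(off=4, len=4). Buffer before: "INSI" (len 4)
  byte 1: read out[0]='I', append. Buffer now: "INSII"
  byte 2: read out[1]='N', append. Buffer now: "INSIIN"
  byte 3: read out[2]='S', append. Buffer now: "INSIINS"
  byte 4: read out[3]='I', append. Buffer now: "INSIINSI"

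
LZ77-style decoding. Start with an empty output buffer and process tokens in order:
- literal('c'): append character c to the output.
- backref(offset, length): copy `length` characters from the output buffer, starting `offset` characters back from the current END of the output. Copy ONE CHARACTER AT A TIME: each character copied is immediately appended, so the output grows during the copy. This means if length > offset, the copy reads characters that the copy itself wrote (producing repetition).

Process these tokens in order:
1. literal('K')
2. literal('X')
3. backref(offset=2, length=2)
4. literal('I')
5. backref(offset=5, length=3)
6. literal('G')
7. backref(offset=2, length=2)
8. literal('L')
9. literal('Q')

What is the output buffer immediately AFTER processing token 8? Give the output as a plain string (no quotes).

Answer: KXKXIKXKGKGL

Derivation:
Token 1: literal('K'). Output: "K"
Token 2: literal('X'). Output: "KX"
Token 3: backref(off=2, len=2). Copied 'KX' from pos 0. Output: "KXKX"
Token 4: literal('I'). Output: "KXKXI"
Token 5: backref(off=5, len=3). Copied 'KXK' from pos 0. Output: "KXKXIKXK"
Token 6: literal('G'). Output: "KXKXIKXKG"
Token 7: backref(off=2, len=2). Copied 'KG' from pos 7. Output: "KXKXIKXKGKG"
Token 8: literal('L'). Output: "KXKXIKXKGKGL"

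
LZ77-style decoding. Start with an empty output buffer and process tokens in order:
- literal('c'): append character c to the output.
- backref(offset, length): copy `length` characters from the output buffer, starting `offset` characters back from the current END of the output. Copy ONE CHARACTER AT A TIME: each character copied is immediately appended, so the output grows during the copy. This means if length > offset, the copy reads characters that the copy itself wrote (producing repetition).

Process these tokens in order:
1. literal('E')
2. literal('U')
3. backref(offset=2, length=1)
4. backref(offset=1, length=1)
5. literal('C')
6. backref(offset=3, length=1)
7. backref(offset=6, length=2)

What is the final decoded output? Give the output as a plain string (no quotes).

Token 1: literal('E'). Output: "E"
Token 2: literal('U'). Output: "EU"
Token 3: backref(off=2, len=1). Copied 'E' from pos 0. Output: "EUE"
Token 4: backref(off=1, len=1). Copied 'E' from pos 2. Output: "EUEE"
Token 5: literal('C'). Output: "EUEEC"
Token 6: backref(off=3, len=1). Copied 'E' from pos 2. Output: "EUEECE"
Token 7: backref(off=6, len=2). Copied 'EU' from pos 0. Output: "EUEECEEU"

Answer: EUEECEEU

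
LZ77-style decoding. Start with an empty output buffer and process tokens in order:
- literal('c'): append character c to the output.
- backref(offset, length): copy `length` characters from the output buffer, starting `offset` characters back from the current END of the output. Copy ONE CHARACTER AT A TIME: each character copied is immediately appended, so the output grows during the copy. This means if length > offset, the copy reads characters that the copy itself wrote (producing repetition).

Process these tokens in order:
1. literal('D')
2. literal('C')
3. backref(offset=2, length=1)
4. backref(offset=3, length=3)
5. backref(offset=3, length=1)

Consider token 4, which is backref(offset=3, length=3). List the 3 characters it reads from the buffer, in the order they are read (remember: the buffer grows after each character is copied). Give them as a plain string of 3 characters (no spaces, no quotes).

Token 1: literal('D'). Output: "D"
Token 2: literal('C'). Output: "DC"
Token 3: backref(off=2, len=1). Copied 'D' from pos 0. Output: "DCD"
Token 4: backref(off=3, len=3). Buffer before: "DCD" (len 3)
  byte 1: read out[0]='D', append. Buffer now: "DCDD"
  byte 2: read out[1]='C', append. Buffer now: "DCDDC"
  byte 3: read out[2]='D', append. Buffer now: "DCDDCD"

Answer: DCD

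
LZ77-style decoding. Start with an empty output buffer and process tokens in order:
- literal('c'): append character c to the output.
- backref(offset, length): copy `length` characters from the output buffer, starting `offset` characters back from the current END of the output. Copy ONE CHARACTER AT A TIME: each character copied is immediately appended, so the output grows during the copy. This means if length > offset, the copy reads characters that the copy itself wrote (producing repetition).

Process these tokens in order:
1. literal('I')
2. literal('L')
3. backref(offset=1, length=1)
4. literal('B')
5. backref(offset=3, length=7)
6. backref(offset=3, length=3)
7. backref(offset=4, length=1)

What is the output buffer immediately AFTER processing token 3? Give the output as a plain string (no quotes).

Token 1: literal('I'). Output: "I"
Token 2: literal('L'). Output: "IL"
Token 3: backref(off=1, len=1). Copied 'L' from pos 1. Output: "ILL"

Answer: ILL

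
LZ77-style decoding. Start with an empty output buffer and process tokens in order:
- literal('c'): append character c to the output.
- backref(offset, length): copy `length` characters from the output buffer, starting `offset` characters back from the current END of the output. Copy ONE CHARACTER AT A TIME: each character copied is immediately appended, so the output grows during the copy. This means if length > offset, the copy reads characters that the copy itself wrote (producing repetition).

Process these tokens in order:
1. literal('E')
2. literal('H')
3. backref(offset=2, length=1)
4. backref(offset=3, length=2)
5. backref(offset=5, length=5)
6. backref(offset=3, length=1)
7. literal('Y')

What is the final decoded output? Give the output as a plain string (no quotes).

Token 1: literal('E'). Output: "E"
Token 2: literal('H'). Output: "EH"
Token 3: backref(off=2, len=1). Copied 'E' from pos 0. Output: "EHE"
Token 4: backref(off=3, len=2). Copied 'EH' from pos 0. Output: "EHEEH"
Token 5: backref(off=5, len=5). Copied 'EHEEH' from pos 0. Output: "EHEEHEHEEH"
Token 6: backref(off=3, len=1). Copied 'E' from pos 7. Output: "EHEEHEHEEHE"
Token 7: literal('Y'). Output: "EHEEHEHEEHEY"

Answer: EHEEHEHEEHEY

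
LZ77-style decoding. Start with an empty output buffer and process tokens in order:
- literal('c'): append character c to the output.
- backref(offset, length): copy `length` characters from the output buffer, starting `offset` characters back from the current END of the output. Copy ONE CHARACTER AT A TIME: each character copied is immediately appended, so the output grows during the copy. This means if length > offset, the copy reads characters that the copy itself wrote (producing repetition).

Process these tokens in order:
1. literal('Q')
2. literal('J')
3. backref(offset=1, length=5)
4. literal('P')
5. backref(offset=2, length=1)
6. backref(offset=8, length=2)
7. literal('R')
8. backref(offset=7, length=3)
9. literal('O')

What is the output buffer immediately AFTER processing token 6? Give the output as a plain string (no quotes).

Answer: QJJJJJJPJJJ

Derivation:
Token 1: literal('Q'). Output: "Q"
Token 2: literal('J'). Output: "QJ"
Token 3: backref(off=1, len=5) (overlapping!). Copied 'JJJJJ' from pos 1. Output: "QJJJJJJ"
Token 4: literal('P'). Output: "QJJJJJJP"
Token 5: backref(off=2, len=1). Copied 'J' from pos 6. Output: "QJJJJJJPJ"
Token 6: backref(off=8, len=2). Copied 'JJ' from pos 1. Output: "QJJJJJJPJJJ"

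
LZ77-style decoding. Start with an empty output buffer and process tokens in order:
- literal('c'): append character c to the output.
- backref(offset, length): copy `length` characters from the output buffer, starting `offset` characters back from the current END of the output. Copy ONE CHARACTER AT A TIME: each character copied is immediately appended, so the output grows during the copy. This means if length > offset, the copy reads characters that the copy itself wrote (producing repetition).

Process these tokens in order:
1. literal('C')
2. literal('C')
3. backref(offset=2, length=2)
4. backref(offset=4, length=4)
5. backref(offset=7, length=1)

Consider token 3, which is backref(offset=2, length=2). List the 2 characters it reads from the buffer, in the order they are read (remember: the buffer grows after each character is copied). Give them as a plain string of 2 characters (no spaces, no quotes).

Token 1: literal('C'). Output: "C"
Token 2: literal('C'). Output: "CC"
Token 3: backref(off=2, len=2). Buffer before: "CC" (len 2)
  byte 1: read out[0]='C', append. Buffer now: "CCC"
  byte 2: read out[1]='C', append. Buffer now: "CCCC"

Answer: CC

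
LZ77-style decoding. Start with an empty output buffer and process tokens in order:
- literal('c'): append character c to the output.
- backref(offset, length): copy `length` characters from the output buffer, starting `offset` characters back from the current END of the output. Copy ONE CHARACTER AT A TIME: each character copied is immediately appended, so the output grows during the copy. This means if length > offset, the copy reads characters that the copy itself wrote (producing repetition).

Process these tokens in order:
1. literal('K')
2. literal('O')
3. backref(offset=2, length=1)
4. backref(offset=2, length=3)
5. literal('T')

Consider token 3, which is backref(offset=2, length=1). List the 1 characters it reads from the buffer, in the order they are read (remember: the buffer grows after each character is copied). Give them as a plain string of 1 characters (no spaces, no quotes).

Answer: K

Derivation:
Token 1: literal('K'). Output: "K"
Token 2: literal('O'). Output: "KO"
Token 3: backref(off=2, len=1). Buffer before: "KO" (len 2)
  byte 1: read out[0]='K', append. Buffer now: "KOK"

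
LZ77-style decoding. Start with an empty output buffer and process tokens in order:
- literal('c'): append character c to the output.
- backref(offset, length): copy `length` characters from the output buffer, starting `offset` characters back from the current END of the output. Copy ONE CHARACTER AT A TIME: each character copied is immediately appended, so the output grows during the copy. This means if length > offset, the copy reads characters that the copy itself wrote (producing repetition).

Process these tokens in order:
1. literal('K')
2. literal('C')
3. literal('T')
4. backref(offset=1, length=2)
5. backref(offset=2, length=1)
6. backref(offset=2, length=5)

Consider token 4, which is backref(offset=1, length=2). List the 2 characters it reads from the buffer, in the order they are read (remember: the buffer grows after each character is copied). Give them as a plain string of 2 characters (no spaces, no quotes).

Token 1: literal('K'). Output: "K"
Token 2: literal('C'). Output: "KC"
Token 3: literal('T'). Output: "KCT"
Token 4: backref(off=1, len=2). Buffer before: "KCT" (len 3)
  byte 1: read out[2]='T', append. Buffer now: "KCTT"
  byte 2: read out[3]='T', append. Buffer now: "KCTTT"

Answer: TT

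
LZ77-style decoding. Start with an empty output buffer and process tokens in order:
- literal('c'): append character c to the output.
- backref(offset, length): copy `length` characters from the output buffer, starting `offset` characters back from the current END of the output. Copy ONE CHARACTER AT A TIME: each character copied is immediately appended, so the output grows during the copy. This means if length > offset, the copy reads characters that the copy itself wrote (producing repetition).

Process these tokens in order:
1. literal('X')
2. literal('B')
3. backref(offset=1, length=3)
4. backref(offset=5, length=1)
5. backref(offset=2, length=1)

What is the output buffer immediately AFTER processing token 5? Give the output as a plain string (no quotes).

Token 1: literal('X'). Output: "X"
Token 2: literal('B'). Output: "XB"
Token 3: backref(off=1, len=3) (overlapping!). Copied 'BBB' from pos 1. Output: "XBBBB"
Token 4: backref(off=5, len=1). Copied 'X' from pos 0. Output: "XBBBBX"
Token 5: backref(off=2, len=1). Copied 'B' from pos 4. Output: "XBBBBXB"

Answer: XBBBBXB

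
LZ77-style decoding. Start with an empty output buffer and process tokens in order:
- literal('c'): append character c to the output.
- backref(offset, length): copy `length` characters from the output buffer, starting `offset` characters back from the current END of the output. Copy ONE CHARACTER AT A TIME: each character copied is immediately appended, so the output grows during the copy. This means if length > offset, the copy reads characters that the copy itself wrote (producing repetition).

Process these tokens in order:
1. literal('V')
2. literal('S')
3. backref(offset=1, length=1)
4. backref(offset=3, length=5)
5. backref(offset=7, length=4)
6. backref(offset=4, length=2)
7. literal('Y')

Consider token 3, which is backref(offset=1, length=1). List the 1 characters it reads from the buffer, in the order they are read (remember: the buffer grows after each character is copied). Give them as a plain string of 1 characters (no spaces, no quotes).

Token 1: literal('V'). Output: "V"
Token 2: literal('S'). Output: "VS"
Token 3: backref(off=1, len=1). Buffer before: "VS" (len 2)
  byte 1: read out[1]='S', append. Buffer now: "VSS"

Answer: S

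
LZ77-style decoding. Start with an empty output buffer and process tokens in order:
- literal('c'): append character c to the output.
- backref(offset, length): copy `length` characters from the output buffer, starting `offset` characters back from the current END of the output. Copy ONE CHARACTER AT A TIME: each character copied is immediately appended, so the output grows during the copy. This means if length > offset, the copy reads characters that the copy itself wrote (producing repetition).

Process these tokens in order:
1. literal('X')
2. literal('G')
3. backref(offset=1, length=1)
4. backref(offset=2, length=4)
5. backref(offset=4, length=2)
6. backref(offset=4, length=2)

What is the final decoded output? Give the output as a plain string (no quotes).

Token 1: literal('X'). Output: "X"
Token 2: literal('G'). Output: "XG"
Token 3: backref(off=1, len=1). Copied 'G' from pos 1. Output: "XGG"
Token 4: backref(off=2, len=4) (overlapping!). Copied 'GGGG' from pos 1. Output: "XGGGGGG"
Token 5: backref(off=4, len=2). Copied 'GG' from pos 3. Output: "XGGGGGGGG"
Token 6: backref(off=4, len=2). Copied 'GG' from pos 5. Output: "XGGGGGGGGGG"

Answer: XGGGGGGGGGG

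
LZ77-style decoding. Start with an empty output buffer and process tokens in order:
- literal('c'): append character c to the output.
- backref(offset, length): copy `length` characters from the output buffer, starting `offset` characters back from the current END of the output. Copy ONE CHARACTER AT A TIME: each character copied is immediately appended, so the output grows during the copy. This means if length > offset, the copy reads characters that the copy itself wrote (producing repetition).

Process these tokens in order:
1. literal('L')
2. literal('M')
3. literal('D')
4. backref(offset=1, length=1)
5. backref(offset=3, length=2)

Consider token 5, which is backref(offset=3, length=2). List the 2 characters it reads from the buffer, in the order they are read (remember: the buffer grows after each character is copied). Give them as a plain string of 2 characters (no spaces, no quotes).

Answer: MD

Derivation:
Token 1: literal('L'). Output: "L"
Token 2: literal('M'). Output: "LM"
Token 3: literal('D'). Output: "LMD"
Token 4: backref(off=1, len=1). Copied 'D' from pos 2. Output: "LMDD"
Token 5: backref(off=3, len=2). Buffer before: "LMDD" (len 4)
  byte 1: read out[1]='M', append. Buffer now: "LMDDM"
  byte 2: read out[2]='D', append. Buffer now: "LMDDMD"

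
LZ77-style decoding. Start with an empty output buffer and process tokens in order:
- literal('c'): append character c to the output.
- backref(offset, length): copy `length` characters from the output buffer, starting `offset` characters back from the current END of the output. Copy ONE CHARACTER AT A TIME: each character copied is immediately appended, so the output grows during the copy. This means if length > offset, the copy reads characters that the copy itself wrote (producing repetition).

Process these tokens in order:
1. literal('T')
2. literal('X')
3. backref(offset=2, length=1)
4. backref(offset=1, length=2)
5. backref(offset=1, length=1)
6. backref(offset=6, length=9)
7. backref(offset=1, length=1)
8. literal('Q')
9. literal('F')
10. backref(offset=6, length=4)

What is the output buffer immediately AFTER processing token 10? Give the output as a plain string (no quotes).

Token 1: literal('T'). Output: "T"
Token 2: literal('X'). Output: "TX"
Token 3: backref(off=2, len=1). Copied 'T' from pos 0. Output: "TXT"
Token 4: backref(off=1, len=2) (overlapping!). Copied 'TT' from pos 2. Output: "TXTTT"
Token 5: backref(off=1, len=1). Copied 'T' from pos 4. Output: "TXTTTT"
Token 6: backref(off=6, len=9) (overlapping!). Copied 'TXTTTTTXT' from pos 0. Output: "TXTTTTTXTTTTTXT"
Token 7: backref(off=1, len=1). Copied 'T' from pos 14. Output: "TXTTTTTXTTTTTXTT"
Token 8: literal('Q'). Output: "TXTTTTTXTTTTTXTTQ"
Token 9: literal('F'). Output: "TXTTTTTXTTTTTXTTQF"
Token 10: backref(off=6, len=4). Copied 'TXTT' from pos 12. Output: "TXTTTTTXTTTTTXTTQFTXTT"

Answer: TXTTTTTXTTTTTXTTQFTXTT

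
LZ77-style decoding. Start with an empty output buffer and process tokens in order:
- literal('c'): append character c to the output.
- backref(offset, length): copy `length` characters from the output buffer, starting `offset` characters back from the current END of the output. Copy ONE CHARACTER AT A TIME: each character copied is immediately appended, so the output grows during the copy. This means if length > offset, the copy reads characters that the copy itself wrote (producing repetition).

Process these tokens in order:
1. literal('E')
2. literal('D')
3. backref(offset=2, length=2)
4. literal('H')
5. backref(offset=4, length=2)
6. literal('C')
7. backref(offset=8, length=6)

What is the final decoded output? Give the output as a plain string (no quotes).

Answer: EDEDHDECEDEDHD

Derivation:
Token 1: literal('E'). Output: "E"
Token 2: literal('D'). Output: "ED"
Token 3: backref(off=2, len=2). Copied 'ED' from pos 0. Output: "EDED"
Token 4: literal('H'). Output: "EDEDH"
Token 5: backref(off=4, len=2). Copied 'DE' from pos 1. Output: "EDEDHDE"
Token 6: literal('C'). Output: "EDEDHDEC"
Token 7: backref(off=8, len=6). Copied 'EDEDHD' from pos 0. Output: "EDEDHDECEDEDHD"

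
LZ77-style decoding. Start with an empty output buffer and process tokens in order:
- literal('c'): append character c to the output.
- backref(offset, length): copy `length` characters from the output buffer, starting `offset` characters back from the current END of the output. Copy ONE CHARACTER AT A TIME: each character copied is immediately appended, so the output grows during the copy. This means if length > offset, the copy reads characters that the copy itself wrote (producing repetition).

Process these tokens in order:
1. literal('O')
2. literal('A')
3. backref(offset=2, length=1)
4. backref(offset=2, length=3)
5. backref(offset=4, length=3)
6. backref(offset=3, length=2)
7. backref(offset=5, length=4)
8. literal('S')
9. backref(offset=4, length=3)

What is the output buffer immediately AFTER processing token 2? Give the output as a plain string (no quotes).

Answer: OA

Derivation:
Token 1: literal('O'). Output: "O"
Token 2: literal('A'). Output: "OA"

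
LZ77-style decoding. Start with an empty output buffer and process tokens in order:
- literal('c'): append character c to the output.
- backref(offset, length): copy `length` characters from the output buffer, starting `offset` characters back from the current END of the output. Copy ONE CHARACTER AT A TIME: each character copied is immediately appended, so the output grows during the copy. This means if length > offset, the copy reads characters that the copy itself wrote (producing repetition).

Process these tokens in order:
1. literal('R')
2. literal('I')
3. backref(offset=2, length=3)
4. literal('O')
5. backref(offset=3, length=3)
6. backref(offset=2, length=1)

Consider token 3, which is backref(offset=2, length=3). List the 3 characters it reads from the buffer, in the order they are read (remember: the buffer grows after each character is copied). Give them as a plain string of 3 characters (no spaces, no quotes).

Answer: RIR

Derivation:
Token 1: literal('R'). Output: "R"
Token 2: literal('I'). Output: "RI"
Token 3: backref(off=2, len=3). Buffer before: "RI" (len 2)
  byte 1: read out[0]='R', append. Buffer now: "RIR"
  byte 2: read out[1]='I', append. Buffer now: "RIRI"
  byte 3: read out[2]='R', append. Buffer now: "RIRIR"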